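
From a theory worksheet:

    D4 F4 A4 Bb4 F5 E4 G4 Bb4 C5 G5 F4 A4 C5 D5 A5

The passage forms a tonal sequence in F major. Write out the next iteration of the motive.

Taking 5-note groups, the heads are D4, E4, F4: the pattern moves up a 2nd.
Statement 4 starts on G4 and keeps the same diatonic contour: G4 Bb4 D5 E5 Bb5.

G4 Bb4 D5 E5 Bb5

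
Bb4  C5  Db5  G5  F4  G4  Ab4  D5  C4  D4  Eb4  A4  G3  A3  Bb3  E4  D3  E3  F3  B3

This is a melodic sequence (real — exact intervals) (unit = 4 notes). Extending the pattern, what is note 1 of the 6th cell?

With 4-note cells, note 1 of each statement runs Bb4, F4, C4, G3, D3.
Each moves down a 4th; the next is A2.

A2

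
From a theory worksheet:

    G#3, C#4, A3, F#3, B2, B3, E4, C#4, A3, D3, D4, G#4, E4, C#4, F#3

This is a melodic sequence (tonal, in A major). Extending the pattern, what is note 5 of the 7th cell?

G#4

Grouping in 5s, the 5th note of each cell is B2, D3, F#3.
Each moves up a 3rd. Continuing: A3 → C#4 → E4 → G#4.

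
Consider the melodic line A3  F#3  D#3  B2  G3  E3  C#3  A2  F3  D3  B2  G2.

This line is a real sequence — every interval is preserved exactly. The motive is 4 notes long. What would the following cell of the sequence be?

The 4-note cells begin on A3, G3, F3 — each down a 2nd from the last.
So cell 4 is Eb3 C3 A2 F2.

Eb3 C3 A2 F2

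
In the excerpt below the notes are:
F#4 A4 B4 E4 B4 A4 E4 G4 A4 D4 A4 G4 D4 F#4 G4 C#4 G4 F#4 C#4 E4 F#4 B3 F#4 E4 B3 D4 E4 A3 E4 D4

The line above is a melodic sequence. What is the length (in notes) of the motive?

6

Try groups of 6 (5 cells in 30 notes):
F#4 A4 B4 E4 B4 A4 | E4 G4 A4 D4 A4 G4 | D4 F#4 G4 C#4 G4 F#4 | C#4 E4 F#4 B3 F#4 E4 | B3 D4 E4 A3 E4 D4
Each cell is the previous one down a 2nd — so the unit is 6 notes.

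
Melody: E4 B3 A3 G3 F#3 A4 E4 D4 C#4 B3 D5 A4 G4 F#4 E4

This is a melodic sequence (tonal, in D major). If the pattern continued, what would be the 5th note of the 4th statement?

A4

Grouping in 5s, the 5th note of each cell is F#3, B3, E4.
Each moves up a 4th; the next is A4.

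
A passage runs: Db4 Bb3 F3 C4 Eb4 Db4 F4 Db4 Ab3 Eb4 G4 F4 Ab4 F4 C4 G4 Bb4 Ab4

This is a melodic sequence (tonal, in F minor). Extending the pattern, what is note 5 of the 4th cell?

Grouping in 6s, the 5th note of each cell is Eb4, G4, Bb4.
One more up a 3rd gives Db5.

Db5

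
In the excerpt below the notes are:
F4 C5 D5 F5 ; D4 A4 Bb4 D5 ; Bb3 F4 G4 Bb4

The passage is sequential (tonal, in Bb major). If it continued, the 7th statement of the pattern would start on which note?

A2

The 4-note cells begin on F4, D4, Bb3 — each down a 3rd from the last.
Extending the heads down a 3rd: G3 → Eb3 → C3 → A2.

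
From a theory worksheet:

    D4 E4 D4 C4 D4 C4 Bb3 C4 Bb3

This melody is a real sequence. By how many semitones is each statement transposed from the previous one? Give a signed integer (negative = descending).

Unit = 3 notes; the statements start on D4, C4, Bb3, moving down a 2nd each time.
D4→C4 is 60 − 62 = -2 semitones.

-2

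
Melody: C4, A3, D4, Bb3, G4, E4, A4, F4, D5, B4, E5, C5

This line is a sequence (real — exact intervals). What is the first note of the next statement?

Taking 4-note groups, the heads are C4, G4, D5: the pattern moves up a 5th.
One more step up a 5th gives A5.

A5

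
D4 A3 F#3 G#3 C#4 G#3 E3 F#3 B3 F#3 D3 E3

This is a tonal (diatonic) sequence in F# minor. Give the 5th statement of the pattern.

G#3 D3 B2 C#3

With a 4-note motive the entries are D4, C#4, B3, each down a 2nd from the previous.
Extending down a 2nd: A3 → G#3.
From G#3 the diatonic shape gives G#3 D3 B2 C#3.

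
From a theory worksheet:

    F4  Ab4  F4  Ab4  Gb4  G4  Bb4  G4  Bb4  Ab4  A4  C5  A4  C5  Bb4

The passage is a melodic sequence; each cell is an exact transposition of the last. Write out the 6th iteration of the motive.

D#5 F#5 D#5 F#5 E5

With a 5-note motive the entries are F4, G4, A4, each up a 2nd from the previous.
Carrying on: B4 → C#5 → D#5.
From D#5 the exact shape gives D#5 F#5 D#5 F#5 E5.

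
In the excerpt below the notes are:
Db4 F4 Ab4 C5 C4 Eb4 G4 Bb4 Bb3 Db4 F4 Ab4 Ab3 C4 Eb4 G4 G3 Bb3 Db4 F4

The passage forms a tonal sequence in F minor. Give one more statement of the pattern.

F3 Ab3 C4 Eb4

With a 4-note motive the entries are Db4, C4, Bb3, Ab3, G3, each down a 2nd from the previous.
From F3 the diatonic shape gives F3 Ab3 C4 Eb4.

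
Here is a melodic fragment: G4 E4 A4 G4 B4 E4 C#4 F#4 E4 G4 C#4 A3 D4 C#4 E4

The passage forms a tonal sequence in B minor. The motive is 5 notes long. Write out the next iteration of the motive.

A3 F#3 B3 A3 C#4

Unit = 5 notes; the statements start on G4, E4, C#4, moving down a 3rd each time.
Statement 4 starts on A3 and keeps the same diatonic contour: A3 F#3 B3 A3 C#4.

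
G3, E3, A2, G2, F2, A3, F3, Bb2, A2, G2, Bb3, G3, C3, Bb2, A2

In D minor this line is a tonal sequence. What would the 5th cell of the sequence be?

D4 Bb3 E3 D3 C3

The 5-note cells begin on G3, A3, Bb3 — each up a 2nd from the last.
Extending up a 2nd: C4 → D4.
So cell 5 is D4 Bb3 E3 D3 C3.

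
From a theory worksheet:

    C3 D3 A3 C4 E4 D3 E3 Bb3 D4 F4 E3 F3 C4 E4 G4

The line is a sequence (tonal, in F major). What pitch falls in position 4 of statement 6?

Grouping in 5s, the 4th note of each cell is C4, D4, E4.
Each moves up a 2nd. Continuing: F4 → G4 → A4.

A4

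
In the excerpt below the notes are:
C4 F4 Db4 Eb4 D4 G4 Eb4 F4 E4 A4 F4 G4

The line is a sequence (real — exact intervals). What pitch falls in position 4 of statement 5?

B4

Grouping in 4s, the 4th note of each cell is Eb4, F4, G4.
Each moves up a 2nd. Continuing: A4 → B4.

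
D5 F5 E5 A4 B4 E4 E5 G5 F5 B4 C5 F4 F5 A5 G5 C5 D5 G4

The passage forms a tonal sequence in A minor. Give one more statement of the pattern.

G5 B5 A5 D5 E5 A4

With a 6-note motive the entries are D5, E5, F5, each up a 2nd from the previous.
So cell 4 is G5 B5 A5 D5 E5 A4.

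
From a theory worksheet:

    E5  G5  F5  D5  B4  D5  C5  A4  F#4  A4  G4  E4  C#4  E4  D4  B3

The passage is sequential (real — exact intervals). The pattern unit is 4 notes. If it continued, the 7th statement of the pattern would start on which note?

A#2

Taking 4-note groups, the heads are E5, B4, F#4, C#4: the pattern moves down a 4th.
Continuing: G#3 → D#3 → A#2. Statement 7 starts on A#2.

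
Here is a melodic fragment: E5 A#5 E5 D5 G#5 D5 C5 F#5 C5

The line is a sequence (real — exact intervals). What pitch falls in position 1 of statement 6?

Grouping in 3s, the 1st note of each cell is E5, D5, C5.
Each moves down a 2nd. Continuing: Bb4 → Ab4 → Gb4.

Gb4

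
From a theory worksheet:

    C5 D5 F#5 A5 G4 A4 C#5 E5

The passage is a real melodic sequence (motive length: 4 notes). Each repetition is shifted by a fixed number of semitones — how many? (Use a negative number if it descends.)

-5

With a 4-note motive the entries are C5, G4, each down a 4th from the previous.
Counting half-steps from C5 to G4: -5.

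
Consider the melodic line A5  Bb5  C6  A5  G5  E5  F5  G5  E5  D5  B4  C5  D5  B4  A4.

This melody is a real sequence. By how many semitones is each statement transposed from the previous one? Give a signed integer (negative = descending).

With a 5-note motive the entries are A5, E5, B4, each down a 4th from the previous.
A5→E5 is 76 − 81 = -5 semitones.

-5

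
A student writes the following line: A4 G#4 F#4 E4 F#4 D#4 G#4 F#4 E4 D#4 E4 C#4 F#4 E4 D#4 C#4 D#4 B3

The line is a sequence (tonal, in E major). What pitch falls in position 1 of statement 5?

D#4

Grouping in 6s, the 1st note of each cell is A4, G#4, F#4.
Extending down a 2nd: E4 → D#4.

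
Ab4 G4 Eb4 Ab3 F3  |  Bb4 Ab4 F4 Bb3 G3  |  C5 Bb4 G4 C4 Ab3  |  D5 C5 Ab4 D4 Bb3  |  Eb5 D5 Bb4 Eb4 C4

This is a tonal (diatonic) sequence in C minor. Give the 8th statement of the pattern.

Unit = 5 notes; the statements start on Ab4, Bb4, C5, D5, Eb5, moving up a 2nd each time.
Carrying on: F5 → G5 → Ab5.
Statement 8 starts on Ab5 and keeps the same diatonic contour: Ab5 G5 Eb5 Ab4 F4.

Ab5 G5 Eb5 Ab4 F4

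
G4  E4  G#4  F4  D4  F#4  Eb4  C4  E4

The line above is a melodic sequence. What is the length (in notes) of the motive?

3

There are 9 notes; a 3-note unit gives 3 cells:
G4 E4 G#4 | F4 D4 F#4 | Eb4 C4 E4
That's a consistent down a 2nd shift per cell, and no other grouping gives one.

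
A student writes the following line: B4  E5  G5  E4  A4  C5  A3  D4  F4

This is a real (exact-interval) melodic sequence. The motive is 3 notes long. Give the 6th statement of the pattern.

C2 F2 Ab2

Taking 3-note groups, the heads are B4, E4, A3: the pattern moves down a 5th.
Carrying on: D3 → G2 → C2.
From C2 the exact shape gives C2 F2 Ab2.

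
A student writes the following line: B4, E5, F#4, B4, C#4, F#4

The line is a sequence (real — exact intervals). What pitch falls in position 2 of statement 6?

With 2-note cells, note 2 of each statement runs E5, B4, F#4.
Extending down a 4th: C#4 → G#3 → D#3.

D#3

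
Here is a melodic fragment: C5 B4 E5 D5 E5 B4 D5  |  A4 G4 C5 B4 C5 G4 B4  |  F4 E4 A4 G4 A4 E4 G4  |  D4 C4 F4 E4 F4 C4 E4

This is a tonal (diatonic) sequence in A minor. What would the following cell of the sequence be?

The 7-note cells begin on C5, A4, F4, D4 — each down a 3rd from the last.
Statement 5 starts on B3 and keeps the same diatonic contour: B3 A3 D4 C4 D4 A3 C4.

B3 A3 D4 C4 D4 A3 C4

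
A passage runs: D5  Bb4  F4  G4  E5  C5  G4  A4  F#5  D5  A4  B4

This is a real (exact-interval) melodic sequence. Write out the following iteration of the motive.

With a 4-note motive the entries are D5, E5, F#5, each up a 2nd from the previous.
So cell 4 is G#5 E5 B4 C#5.

G#5 E5 B4 C#5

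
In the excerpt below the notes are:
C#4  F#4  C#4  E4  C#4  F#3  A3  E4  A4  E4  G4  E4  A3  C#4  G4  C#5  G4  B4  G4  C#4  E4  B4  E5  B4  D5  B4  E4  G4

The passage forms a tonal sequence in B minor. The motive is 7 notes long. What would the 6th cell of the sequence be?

F#5 B5 F#5 A5 F#5 B4 D5

With a 7-note motive the entries are C#4, E4, G4, B4, each up a 3rd from the previous.
Continuing the starts: D5 → F#5.
So cell 6 is F#5 B5 F#5 A5 F#5 B4 D5.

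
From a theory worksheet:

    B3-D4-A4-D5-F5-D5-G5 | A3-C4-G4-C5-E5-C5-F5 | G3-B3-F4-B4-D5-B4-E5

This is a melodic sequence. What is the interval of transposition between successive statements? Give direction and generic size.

down a 2nd

Unit = 7 notes; the statements start on B3, A3, G3, moving down a 2nd each time.
From B3 to A3: down a 2nd.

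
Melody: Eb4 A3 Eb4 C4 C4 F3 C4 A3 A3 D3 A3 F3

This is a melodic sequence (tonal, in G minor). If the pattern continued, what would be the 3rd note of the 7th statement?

The unit is 4 notes. Position-3 pitches of the 3 shown cells: Eb4, C4, A3.
Extending down a 3rd: F3 → D3 → Bb2 → G2.

G2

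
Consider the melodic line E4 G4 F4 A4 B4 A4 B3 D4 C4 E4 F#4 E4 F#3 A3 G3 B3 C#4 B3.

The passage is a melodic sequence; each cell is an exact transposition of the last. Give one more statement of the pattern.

C#3 E3 D3 F#3 G#3 F#3

Taking 6-note groups, the heads are E4, B3, F#3: the pattern moves down a 4th.
So cell 4 is C#3 E3 D3 F#3 G#3 F#3.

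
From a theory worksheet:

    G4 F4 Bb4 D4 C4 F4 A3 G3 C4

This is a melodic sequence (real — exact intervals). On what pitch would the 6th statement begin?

F#2

Unit = 3 notes; the statements start on G4, D4, A3, moving down a 4th each time.
Extending the heads down a 4th: E3 → B2 → F#2.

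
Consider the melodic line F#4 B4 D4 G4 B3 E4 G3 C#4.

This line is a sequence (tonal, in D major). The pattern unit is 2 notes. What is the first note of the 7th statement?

The 2-note cells begin on F#4, D4, B3, G3 — each down a 3rd from the last.
Continuing: E3 → C#3 → A2. Statement 7 starts on A2.

A2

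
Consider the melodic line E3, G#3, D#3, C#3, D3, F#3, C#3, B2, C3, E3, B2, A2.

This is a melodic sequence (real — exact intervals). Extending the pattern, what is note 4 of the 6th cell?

The unit is 4 notes. Position-4 pitches of the 3 shown cells: C#3, B2, A2.
Carrying that down a 2nd forward: G2 → F2 → Eb2.

Eb2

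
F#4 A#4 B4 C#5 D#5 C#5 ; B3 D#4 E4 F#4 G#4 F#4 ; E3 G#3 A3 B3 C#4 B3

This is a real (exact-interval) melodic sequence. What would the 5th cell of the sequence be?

D2 F#2 G2 A2 B2 A2

The 6-note cells begin on F#4, B3, E3 — each down a 5th from the last.
Continuing the starts: A2 → D2.
Statement 5 starts on D2 and keeps the same exact contour: D2 F#2 G2 A2 B2 A2.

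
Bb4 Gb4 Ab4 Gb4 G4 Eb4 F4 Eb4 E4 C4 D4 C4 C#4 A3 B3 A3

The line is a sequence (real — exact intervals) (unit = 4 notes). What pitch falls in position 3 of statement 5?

G#3

The unit is 4 notes. Position-3 pitches of the 4 shown cells: Ab4, F4, D4, B3.
From B3, down a 3rd gives G#3.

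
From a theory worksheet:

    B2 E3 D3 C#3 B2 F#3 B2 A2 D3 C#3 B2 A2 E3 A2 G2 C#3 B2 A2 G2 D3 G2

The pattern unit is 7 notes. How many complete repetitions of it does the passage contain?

21 notes in groups of 7 gives 21/7 = 3 statements.
Starts: B2, A2, G2 — each down a 2nd.

3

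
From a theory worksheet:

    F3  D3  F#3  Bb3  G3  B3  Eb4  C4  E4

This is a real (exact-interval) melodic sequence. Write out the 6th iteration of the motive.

Unit = 3 notes; the statements start on F3, Bb3, Eb4, moving up a 4th each time.
Continuing the starts: Ab4 → Db5 → Gb5.
From Gb5 the exact shape gives Gb5 Eb5 G5.

Gb5 Eb5 G5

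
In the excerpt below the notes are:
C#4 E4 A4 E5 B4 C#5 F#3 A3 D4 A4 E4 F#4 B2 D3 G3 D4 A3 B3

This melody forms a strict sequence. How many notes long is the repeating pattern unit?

6

18 notes total. Splitting into 3 groups of 6:
C#4 E4 A4 E5 B4 C#5 | F#3 A3 D4 A4 E4 F#4 | B2 D3 G3 D4 A3 B3
Every group is a transposition down a 5th of the one before; no shorter unit works.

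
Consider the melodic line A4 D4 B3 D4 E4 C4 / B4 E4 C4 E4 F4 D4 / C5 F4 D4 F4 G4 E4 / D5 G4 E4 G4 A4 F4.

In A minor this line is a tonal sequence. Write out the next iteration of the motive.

E5 A4 F4 A4 B4 G4

With a 6-note motive the entries are A4, B4, C5, D5, each up a 2nd from the previous.
So cell 5 is E5 A4 F4 A4 B4 G4.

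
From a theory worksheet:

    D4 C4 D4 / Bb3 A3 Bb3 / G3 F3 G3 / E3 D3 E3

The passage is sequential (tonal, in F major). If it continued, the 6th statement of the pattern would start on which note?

Unit = 3 notes; the statements start on D4, Bb3, G3, E3, moving down a 3rd each time.
Extending the heads down a 3rd: C3 → A2.

A2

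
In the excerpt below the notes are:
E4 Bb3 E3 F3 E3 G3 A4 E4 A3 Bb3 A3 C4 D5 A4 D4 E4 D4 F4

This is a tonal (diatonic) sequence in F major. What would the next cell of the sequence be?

With a 6-note motive the entries are E4, A4, D5, each up a 4th from the previous.
Statement 4 starts on G5 and keeps the same diatonic contour: G5 D5 G4 A4 G4 Bb4.

G5 D5 G4 A4 G4 Bb4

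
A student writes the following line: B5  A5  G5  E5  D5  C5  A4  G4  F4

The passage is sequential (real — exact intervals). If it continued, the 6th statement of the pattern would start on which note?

C3

The 3-note cells begin on B5, E5, A4 — each down a 5th from the last.
Extending the heads down a 5th: D4 → G3 → C3.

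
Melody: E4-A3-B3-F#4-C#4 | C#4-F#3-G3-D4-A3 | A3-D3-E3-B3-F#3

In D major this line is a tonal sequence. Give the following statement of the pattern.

F#3 B2 C#3 G3 D3

The 5-note cells begin on E4, C#4, A3 — each down a 3rd from the last.
From F#3 the diatonic shape gives F#3 B2 C#3 G3 D3.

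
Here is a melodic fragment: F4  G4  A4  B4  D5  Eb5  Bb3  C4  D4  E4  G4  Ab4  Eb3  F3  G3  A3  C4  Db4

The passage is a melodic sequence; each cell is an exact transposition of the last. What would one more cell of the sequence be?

Ab2 Bb2 C3 D3 F3 Gb3

Unit = 6 notes; the statements start on F4, Bb3, Eb3, moving down a 5th each time.
From Ab2 the exact shape gives Ab2 Bb2 C3 D3 F3 Gb3.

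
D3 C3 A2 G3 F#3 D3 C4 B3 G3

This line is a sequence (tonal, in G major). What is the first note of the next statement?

With a 3-note motive the entries are D3, G3, C4, each up a 4th from the previous.
The next head, up a 4th from C4, is F#4.

F#4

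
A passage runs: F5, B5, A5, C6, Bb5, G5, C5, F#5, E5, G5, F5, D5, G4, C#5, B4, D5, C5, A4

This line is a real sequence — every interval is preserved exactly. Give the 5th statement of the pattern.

A3 D#4 C#4 E4 D4 B3

With a 6-note motive the entries are F5, C5, G4, each down a 4th from the previous.
Continuing the starts: D4 → A3.
From A3 the exact shape gives A3 D#4 C#4 E4 D4 B3.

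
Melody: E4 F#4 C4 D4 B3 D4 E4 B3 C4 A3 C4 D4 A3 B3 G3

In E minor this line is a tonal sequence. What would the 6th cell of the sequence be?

G3 A3 E3 F#3 D3

With a 5-note motive the entries are E4, D4, C4, each down a 2nd from the previous.
Carrying on: B3 → A3 → G3.
So cell 6 is G3 A3 E3 F#3 D3.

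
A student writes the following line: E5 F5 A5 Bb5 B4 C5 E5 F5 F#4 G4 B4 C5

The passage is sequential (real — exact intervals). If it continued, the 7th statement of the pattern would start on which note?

A#2

Unit = 4 notes; the statements start on E5, B4, F#4, moving down a 4th each time.
Extending the heads down a 4th: C#4 → G#3 → D#3 → A#2.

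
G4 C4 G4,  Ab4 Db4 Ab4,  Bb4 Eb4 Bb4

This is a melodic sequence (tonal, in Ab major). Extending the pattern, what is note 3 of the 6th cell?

Eb5

Grouping in 3s, the 3rd note of each cell is G4, Ab4, Bb4.
Each moves up a 2nd. Continuing: C5 → Db5 → Eb5.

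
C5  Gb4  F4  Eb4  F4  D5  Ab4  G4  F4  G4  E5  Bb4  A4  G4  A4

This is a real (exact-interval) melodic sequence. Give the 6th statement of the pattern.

A#5 E5 D#5 C#5 D#5

With a 5-note motive the entries are C5, D5, E5, each up a 2nd from the previous.
Carrying on: F#5 → G#5 → A#5.
Statement 6 starts on A#5 and keeps the same exact contour: A#5 E5 D#5 C#5 D#5.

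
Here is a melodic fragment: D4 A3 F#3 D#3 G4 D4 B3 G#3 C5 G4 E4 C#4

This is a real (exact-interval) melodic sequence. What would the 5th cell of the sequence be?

With a 4-note motive the entries are D4, G4, C5, each up a 4th from the previous.
Carrying on: F5 → Bb5.
Statement 5 starts on Bb5 and keeps the same exact contour: Bb5 F5 D5 B4.

Bb5 F5 D5 B4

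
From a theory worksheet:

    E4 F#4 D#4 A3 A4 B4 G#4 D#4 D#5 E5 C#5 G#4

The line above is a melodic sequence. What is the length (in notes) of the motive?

There are 12 notes; a 4-note unit gives 3 cells:
E4 F#4 D#4 A3 | A4 B4 G#4 D#4 | D#5 E5 C#5 G#4
That's a consistent up a 4th shift per cell, and no other grouping gives one.

4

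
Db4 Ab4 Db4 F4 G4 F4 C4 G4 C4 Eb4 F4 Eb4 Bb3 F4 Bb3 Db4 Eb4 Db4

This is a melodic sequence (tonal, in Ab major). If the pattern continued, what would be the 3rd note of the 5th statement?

Grouping in 6s, the 3rd note of each cell is Db4, C4, Bb3.
Each moves down a 2nd. Continuing: Ab3 → G3.

G3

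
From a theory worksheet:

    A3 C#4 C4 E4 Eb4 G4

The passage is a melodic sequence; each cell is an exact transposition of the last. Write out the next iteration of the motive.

Gb4 Bb4

The 2-note cells begin on A3, C4, Eb4 — each up a 3rd from the last.
From Gb4 the exact shape gives Gb4 Bb4.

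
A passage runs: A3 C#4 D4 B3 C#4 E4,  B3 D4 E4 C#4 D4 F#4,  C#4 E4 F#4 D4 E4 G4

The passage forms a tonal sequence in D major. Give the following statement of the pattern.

D4 F#4 G4 E4 F#4 A4

The 6-note cells begin on A3, B3, C#4 — each up a 2nd from the last.
From D4 the diatonic shape gives D4 F#4 G4 E4 F#4 A4.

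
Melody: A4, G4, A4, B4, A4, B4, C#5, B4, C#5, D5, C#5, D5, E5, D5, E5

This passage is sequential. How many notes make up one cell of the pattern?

There are 15 notes; a 3-note unit gives 5 cells:
A4 G4 A4 | B4 A4 B4 | C#5 B4 C#5 | D5 C#5 D5 | E5 D5 E5
Each cell is the previous one up a 2nd — so the unit is 3 notes.

3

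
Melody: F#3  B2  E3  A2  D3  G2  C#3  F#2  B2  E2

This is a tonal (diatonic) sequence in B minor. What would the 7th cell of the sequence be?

G2 C#2

Taking 2-note groups, the heads are F#3, E3, D3, C#3, B2: the pattern moves down a 2nd.
Extending down a 2nd: A2 → G2.
From G2 the diatonic shape gives G2 C#2.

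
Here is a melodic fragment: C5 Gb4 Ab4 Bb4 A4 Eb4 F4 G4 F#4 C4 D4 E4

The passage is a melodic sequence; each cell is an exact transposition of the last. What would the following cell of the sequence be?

D#4 A3 B3 C#4

The 4-note cells begin on C5, A4, F#4 — each down a 3rd from the last.
So cell 4 is D#4 A3 B3 C#4.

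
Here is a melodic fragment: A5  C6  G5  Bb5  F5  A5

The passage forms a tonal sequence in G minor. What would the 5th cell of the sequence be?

Unit = 2 notes; the statements start on A5, G5, F5, moving down a 2nd each time.
Carrying on: Eb5 → D5.
From D5 the diatonic shape gives D5 F5.

D5 F5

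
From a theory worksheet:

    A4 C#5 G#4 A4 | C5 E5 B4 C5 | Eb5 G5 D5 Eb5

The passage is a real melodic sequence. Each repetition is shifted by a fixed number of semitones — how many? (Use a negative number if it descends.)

3

The 4-note cells begin on A4, C5, Eb5 — each up a 3rd from the last.
A4 to C5 spans +3 semitones.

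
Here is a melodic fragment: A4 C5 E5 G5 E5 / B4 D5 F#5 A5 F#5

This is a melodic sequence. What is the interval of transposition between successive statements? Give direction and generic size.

up a 2nd

Taking 5-note groups, the heads are A4, B4: the pattern moves up a 2nd.
From A4 to B4: up a 2nd.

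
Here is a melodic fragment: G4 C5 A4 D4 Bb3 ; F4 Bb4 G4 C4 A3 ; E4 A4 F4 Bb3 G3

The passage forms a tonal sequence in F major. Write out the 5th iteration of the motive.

The 5-note cells begin on G4, F4, E4 — each down a 2nd from the last.
Extending down a 2nd: D4 → C4.
Statement 5 starts on C4 and keeps the same diatonic contour: C4 F4 D4 G3 E3.

C4 F4 D4 G3 E3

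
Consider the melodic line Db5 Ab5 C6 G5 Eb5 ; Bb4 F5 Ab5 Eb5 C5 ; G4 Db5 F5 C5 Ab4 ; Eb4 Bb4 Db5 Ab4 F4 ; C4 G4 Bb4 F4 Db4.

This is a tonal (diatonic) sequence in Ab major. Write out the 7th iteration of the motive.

Unit = 5 notes; the statements start on Db5, Bb4, G4, Eb4, C4, moving down a 3rd each time.
Extending down a 3rd: Ab3 → F3.
So cell 7 is F3 C4 Eb4 Bb3 G3.

F3 C4 Eb4 Bb3 G3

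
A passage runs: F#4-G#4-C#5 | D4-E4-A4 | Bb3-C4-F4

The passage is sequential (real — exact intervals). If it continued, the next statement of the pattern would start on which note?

Gb3

Taking 3-note groups, the heads are F#4, D4, Bb3: the pattern moves down a 3rd.
The next head, down a 3rd from Bb3, is Gb3.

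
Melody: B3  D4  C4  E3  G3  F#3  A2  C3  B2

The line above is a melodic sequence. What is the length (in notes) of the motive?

3

Try groups of 3 (3 cells in 9 notes):
B3 D4 C4 | E3 G3 F#3 | A2 C3 B2
That's a consistent down a 5th shift per cell, and no other grouping gives one.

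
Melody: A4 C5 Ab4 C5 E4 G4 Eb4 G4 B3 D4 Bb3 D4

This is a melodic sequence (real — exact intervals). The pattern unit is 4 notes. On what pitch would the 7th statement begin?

D#2

Unit = 4 notes; the statements start on A4, E4, B3, moving down a 4th each time.
Extending the heads down a 4th: F#3 → C#3 → G#2 → D#2.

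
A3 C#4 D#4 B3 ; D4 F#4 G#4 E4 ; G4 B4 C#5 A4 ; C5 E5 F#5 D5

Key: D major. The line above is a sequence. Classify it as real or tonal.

Each cell has the same semitone pattern (4, 2, -4) — intervals are preserved exactly.
And D#4 lies outside D major, so the sequence is real rather than tonal.

real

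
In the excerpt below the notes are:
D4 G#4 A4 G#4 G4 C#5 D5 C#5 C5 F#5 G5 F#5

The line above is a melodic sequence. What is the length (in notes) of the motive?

4

Try groups of 4 (3 cells in 12 notes):
D4 G#4 A4 G#4 | G4 C#5 D5 C#5 | C5 F#5 G5 F#5
Every group is a transposition up a 4th of the one before; no shorter unit works.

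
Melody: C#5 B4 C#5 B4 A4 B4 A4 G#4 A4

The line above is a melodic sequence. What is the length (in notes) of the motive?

Try groups of 3 (3 cells in 9 notes):
C#5 B4 C#5 | B4 A4 B4 | A4 G#4 A4
That's a consistent down a 2nd shift per cell, and no other grouping gives one.

3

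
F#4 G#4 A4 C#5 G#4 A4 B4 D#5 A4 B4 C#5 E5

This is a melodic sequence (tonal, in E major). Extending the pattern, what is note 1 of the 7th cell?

E5

The unit is 4 notes. Position-1 pitches of the 3 shown cells: F#4, G#4, A4.
Carrying that up a 2nd forward: B4 → C#5 → D#5 → E5.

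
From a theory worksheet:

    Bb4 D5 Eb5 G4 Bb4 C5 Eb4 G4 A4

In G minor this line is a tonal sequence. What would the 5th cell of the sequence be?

With a 3-note motive the entries are Bb4, G4, Eb4, each down a 3rd from the previous.
Extending down a 3rd: C4 → A3.
From A3 the diatonic shape gives A3 C4 D4.

A3 C4 D4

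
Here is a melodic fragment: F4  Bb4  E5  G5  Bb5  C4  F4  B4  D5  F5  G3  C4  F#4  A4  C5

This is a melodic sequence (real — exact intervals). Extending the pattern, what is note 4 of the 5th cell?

B3

Grouping in 5s, the 4th note of each cell is G5, D5, A4.
Extending down a 4th: E4 → B3.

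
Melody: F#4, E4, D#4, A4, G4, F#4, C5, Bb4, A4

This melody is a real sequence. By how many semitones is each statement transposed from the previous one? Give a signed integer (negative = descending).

Unit = 3 notes; the statements start on F#4, A4, C5, moving up a 3rd each time.
Counting half-steps from F#4 to A4: 3.

3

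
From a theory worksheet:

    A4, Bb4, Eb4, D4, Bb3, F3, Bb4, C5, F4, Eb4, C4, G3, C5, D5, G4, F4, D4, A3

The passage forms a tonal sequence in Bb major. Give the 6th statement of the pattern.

Unit = 6 notes; the statements start on A4, Bb4, C5, moving up a 2nd each time.
Carrying on: D5 → Eb5 → F5.
So cell 6 is F5 G5 C5 Bb4 G4 D4.

F5 G5 C5 Bb4 G4 D4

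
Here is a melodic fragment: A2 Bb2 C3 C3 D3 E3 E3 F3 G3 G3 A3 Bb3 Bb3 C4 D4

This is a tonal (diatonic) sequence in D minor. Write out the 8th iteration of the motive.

A4 Bb4 C5

With a 3-note motive the entries are A2, C3, E3, G3, Bb3, each up a 3rd from the previous.
Continuing the starts: D4 → F4 → A4.
So cell 8 is A4 Bb4 C5.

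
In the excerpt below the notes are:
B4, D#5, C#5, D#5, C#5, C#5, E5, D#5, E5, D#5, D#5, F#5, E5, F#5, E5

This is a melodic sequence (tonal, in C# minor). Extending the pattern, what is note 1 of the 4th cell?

The unit is 5 notes. Position-1 pitches of the 3 shown cells: B4, C#5, D#5.
From D#5, up a 2nd gives E5.

E5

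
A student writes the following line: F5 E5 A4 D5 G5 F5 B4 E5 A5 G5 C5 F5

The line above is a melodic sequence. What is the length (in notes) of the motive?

Try groups of 4 (3 cells in 12 notes):
F5 E5 A4 D5 | G5 F5 B4 E5 | A5 G5 C5 F5
Each cell is the previous one up a 2nd — so the unit is 4 notes.

4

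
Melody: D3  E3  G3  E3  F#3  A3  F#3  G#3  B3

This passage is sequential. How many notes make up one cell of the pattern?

9 notes total. Splitting into 3 groups of 3:
D3 E3 G3 | E3 F#3 A3 | F#3 G#3 B3
Each cell is the previous one up a 2nd — so the unit is 3 notes.

3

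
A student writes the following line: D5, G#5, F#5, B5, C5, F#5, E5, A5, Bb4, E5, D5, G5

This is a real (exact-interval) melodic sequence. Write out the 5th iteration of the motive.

The 4-note cells begin on D5, C5, Bb4 — each down a 2nd from the last.
Carrying on: Ab4 → Gb4.
Statement 5 starts on Gb4 and keeps the same exact contour: Gb4 C5 Bb4 Eb5.

Gb4 C5 Bb4 Eb5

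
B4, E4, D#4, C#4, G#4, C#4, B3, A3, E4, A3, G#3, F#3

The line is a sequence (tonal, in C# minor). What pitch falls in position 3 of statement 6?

With 4-note cells, note 3 of each statement runs D#4, B3, G#3.
Carrying that down a 3rd forward: E3 → C#3 → A2.

A2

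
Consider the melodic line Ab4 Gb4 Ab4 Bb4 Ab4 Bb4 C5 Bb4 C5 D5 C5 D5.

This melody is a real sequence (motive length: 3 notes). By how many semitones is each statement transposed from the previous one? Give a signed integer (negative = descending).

2

The 3-note cells begin on Ab4, Bb4, C5, D5 — each up a 2nd from the last.
Ab4 to Bb4 spans +2 semitones.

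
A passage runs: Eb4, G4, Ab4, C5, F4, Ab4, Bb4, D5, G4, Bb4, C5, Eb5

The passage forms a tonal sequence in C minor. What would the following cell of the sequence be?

The 4-note cells begin on Eb4, F4, G4 — each up a 2nd from the last.
From Ab4 the diatonic shape gives Ab4 C5 D5 F5.

Ab4 C5 D5 F5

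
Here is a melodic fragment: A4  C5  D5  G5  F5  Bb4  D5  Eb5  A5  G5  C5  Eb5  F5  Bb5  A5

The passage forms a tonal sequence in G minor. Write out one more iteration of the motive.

D5 F5 G5 C6 Bb5

Unit = 5 notes; the statements start on A4, Bb4, C5, moving up a 2nd each time.
Statement 4 starts on D5 and keeps the same diatonic contour: D5 F5 G5 C6 Bb5.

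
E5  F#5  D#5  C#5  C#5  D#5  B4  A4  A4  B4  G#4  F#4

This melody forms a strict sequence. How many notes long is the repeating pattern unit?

Try groups of 4 (3 cells in 12 notes):
E5 F#5 D#5 C#5 | C#5 D#5 B4 A4 | A4 B4 G#4 F#4
Every group is a transposition down a 3rd of the one before; no shorter unit works.

4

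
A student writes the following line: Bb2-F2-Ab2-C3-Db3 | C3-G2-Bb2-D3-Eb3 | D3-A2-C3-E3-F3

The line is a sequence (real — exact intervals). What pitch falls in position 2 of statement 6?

D#3

The unit is 5 notes. Position-2 pitches of the 3 shown cells: F2, G2, A2.
Carrying that up a 2nd forward: B2 → C#3 → D#3.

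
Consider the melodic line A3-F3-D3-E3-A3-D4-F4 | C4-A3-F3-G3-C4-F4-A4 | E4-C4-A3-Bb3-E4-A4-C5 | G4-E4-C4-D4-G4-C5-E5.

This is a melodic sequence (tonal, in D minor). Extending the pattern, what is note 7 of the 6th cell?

Bb5

Grouping in 7s, the 7th note of each cell is F4, A4, C5, E5.
Each moves up a 3rd. Continuing: G5 → Bb5.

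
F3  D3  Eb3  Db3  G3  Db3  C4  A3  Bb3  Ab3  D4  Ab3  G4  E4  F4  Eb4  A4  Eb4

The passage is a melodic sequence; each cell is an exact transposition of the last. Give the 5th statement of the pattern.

Taking 6-note groups, the heads are F3, C4, G4: the pattern moves up a 5th.
Extending up a 5th: D5 → A5.
From A5 the exact shape gives A5 F#5 G5 F5 B5 F5.

A5 F#5 G5 F5 B5 F5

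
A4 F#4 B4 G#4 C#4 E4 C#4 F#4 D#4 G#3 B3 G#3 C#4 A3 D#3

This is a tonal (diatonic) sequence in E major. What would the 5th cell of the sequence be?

Unit = 5 notes; the statements start on A4, E4, B3, moving down a 4th each time.
Continuing the starts: F#3 → C#3.
So cell 5 is C#3 A2 D#3 B2 E2.

C#3 A2 D#3 B2 E2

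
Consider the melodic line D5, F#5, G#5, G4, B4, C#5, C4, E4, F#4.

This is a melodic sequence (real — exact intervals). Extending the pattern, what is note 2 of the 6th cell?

G2

Grouping in 3s, the 2nd note of each cell is F#5, B4, E4.
Each moves down a 5th. Continuing: A3 → D3 → G2.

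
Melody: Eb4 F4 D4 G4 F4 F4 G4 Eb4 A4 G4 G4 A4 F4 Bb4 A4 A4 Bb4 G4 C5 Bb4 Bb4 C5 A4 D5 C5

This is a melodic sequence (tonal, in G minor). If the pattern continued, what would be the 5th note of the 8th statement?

F5

With 5-note cells, note 5 of each statement runs F4, G4, A4, Bb4, C5.
Each moves up a 2nd. Continuing: D5 → Eb5 → F5.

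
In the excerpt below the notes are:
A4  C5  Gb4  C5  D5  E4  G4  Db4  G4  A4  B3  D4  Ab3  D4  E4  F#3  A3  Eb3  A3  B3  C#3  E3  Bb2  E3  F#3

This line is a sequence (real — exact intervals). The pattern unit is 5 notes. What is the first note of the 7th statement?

Taking 5-note groups, the heads are A4, E4, B3, F#3, C#3: the pattern moves down a 4th.
Continuing: G#2 → D#2. Statement 7 starts on D#2.

D#2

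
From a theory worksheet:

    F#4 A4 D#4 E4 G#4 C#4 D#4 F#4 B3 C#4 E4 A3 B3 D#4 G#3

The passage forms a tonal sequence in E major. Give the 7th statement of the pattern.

G#3 B3 E3

The 3-note cells begin on F#4, E4, D#4, C#4, B3 — each down a 2nd from the last.
Continuing the starts: A3 → G#3.
So cell 7 is G#3 B3 E3.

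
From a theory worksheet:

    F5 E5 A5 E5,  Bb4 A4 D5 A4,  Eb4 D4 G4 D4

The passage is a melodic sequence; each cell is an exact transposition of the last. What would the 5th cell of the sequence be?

Db3 C3 F3 C3

With a 4-note motive the entries are F5, Bb4, Eb4, each down a 5th from the previous.
Continuing the starts: Ab3 → Db3.
So cell 5 is Db3 C3 F3 C3.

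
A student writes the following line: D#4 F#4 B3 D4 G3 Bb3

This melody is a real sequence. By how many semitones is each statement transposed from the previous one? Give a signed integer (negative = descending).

-4

With a 2-note motive the entries are D#4, B3, G3, each down a 3rd from the previous.
Counting half-steps from D#4 to B3: -4.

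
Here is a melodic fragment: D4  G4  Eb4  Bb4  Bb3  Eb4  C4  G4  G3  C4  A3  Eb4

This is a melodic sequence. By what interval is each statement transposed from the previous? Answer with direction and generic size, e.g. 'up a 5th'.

down a 3rd

With a 4-note motive the entries are D4, Bb3, G3, each down a 3rd from the previous.
D4 to Bb3 is down a 3rd.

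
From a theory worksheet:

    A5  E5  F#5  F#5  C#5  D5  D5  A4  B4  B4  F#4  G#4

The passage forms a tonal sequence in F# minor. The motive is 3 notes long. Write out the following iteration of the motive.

Taking 3-note groups, the heads are A5, F#5, D5, B4: the pattern moves down a 3rd.
From G#4 the diatonic shape gives G#4 D4 E4.

G#4 D4 E4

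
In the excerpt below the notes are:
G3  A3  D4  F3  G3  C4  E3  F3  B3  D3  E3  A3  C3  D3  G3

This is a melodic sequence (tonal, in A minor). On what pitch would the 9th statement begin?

F2

With a 3-note motive the entries are G3, F3, E3, D3, C3, each down a 2nd from the previous.
Extending the heads down a 2nd: B2 → A2 → G2 → F2.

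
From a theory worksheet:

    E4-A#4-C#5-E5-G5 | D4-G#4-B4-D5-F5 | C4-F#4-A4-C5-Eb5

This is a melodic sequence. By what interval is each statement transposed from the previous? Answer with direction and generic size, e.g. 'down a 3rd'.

down a 2nd

Taking 5-note groups, the heads are E4, D4, C4: the pattern moves down a 2nd.
E4 to D4 is down a 2nd.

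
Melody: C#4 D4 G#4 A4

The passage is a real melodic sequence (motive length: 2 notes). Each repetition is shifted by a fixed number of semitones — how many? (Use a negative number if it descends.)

7

Unit = 2 notes; the statements start on C#4, G#4, moving up a 5th each time.
Counting half-steps from C#4 to G#4: 7.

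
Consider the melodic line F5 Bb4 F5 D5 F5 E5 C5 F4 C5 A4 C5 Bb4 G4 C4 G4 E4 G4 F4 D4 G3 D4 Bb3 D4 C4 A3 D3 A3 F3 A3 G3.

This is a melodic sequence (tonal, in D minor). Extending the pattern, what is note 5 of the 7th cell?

Bb2

Grouping in 6s, the 5th note of each cell is F5, C5, G4, D4, A3.
Extending down a 4th: E3 → Bb2.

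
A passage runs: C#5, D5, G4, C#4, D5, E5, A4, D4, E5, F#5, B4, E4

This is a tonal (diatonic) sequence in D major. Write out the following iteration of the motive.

F#5 G5 C#5 F#4

Unit = 4 notes; the statements start on C#5, D5, E5, moving up a 2nd each time.
Statement 4 starts on F#5 and keeps the same diatonic contour: F#5 G5 C#5 F#4.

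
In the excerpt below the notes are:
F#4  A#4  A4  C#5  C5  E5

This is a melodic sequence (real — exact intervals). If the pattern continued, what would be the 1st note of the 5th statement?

Gb5

The unit is 2 notes. Position-1 pitches of the 3 shown cells: F#4, A4, C5.
Extending up a 3rd: Eb5 → Gb5.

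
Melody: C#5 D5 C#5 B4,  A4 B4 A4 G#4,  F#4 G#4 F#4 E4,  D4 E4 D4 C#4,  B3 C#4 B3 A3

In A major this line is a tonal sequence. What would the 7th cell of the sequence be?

E3 F#3 E3 D3

Taking 4-note groups, the heads are C#5, A4, F#4, D4, B3: the pattern moves down a 3rd.
Continuing the starts: G#3 → E3.
Statement 7 starts on E3 and keeps the same diatonic contour: E3 F#3 E3 D3.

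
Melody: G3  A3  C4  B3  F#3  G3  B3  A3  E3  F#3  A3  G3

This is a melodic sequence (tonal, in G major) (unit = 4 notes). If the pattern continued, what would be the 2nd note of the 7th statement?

B2

With 4-note cells, note 2 of each statement runs A3, G3, F#3.
Carrying that down a 2nd forward: E3 → D3 → C3 → B2.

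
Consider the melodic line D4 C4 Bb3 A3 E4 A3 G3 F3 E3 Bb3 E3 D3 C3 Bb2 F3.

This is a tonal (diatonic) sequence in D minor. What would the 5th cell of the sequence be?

F2 E2 D2 C2 G2

With a 5-note motive the entries are D4, A3, E3, each down a 4th from the previous.
Continuing the starts: Bb2 → F2.
Statement 5 starts on F2 and keeps the same diatonic contour: F2 E2 D2 C2 G2.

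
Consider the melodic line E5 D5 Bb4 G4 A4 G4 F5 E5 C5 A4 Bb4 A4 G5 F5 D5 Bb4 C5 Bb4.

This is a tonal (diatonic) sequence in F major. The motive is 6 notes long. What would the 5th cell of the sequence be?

Taking 6-note groups, the heads are E5, F5, G5: the pattern moves up a 2nd.
Continuing the starts: A5 → Bb5.
So cell 5 is Bb5 A5 F5 D5 E5 D5.

Bb5 A5 F5 D5 E5 D5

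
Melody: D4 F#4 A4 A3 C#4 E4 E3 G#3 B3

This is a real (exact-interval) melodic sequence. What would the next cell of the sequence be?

B2 D#3 F#3

The 3-note cells begin on D4, A3, E3 — each down a 4th from the last.
Statement 4 starts on B2 and keeps the same exact contour: B2 D#3 F#3.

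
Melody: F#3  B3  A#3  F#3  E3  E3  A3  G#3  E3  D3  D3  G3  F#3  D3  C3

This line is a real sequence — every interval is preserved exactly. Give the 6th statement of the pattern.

Taking 5-note groups, the heads are F#3, E3, D3: the pattern moves down a 2nd.
Continuing the starts: C3 → Bb2 → Ab2.
From Ab2 the exact shape gives Ab2 Db3 C3 Ab2 Gb2.

Ab2 Db3 C3 Ab2 Gb2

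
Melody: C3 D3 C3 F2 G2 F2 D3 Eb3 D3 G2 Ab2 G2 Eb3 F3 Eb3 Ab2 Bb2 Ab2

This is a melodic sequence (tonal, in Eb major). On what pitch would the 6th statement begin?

Taking 6-note groups, the heads are C3, D3, Eb3: the pattern moves up a 2nd.
Continuing: F3 → G3 → Ab3. Statement 6 starts on Ab3.

Ab3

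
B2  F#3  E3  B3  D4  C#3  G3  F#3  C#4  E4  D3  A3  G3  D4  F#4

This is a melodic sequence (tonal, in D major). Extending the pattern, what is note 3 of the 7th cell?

Grouping in 5s, the 3rd note of each cell is E3, F#3, G3.
Extending up a 2nd: A3 → B3 → C#4 → D4.

D4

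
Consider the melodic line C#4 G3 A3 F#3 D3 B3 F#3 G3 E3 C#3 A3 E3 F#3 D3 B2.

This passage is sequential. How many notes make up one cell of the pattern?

There are 15 notes; a 5-note unit gives 3 cells:
C#4 G3 A3 F#3 D3 | B3 F#3 G3 E3 C#3 | A3 E3 F#3 D3 B2
Every group is a transposition down a 2nd of the one before; no shorter unit works.

5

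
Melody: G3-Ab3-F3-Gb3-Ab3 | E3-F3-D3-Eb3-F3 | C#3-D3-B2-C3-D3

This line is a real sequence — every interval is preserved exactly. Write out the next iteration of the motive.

Unit = 5 notes; the statements start on G3, E3, C#3, moving down a 3rd each time.
So cell 4 is A#2 B2 G#2 A2 B2.

A#2 B2 G#2 A2 B2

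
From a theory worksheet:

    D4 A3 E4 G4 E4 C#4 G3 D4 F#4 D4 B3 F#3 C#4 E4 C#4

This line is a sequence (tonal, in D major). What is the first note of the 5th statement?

G3

Taking 5-note groups, the heads are D4, C#4, B3: the pattern moves down a 2nd.
Continuing: A3 → G3. Statement 5 starts on G3.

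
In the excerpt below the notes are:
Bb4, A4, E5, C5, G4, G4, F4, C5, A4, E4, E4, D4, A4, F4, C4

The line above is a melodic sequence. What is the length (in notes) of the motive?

Try groups of 5 (3 cells in 15 notes):
Bb4 A4 E5 C5 G4 | G4 F4 C5 A4 E4 | E4 D4 A4 F4 C4
Every group is a transposition down a 3rd of the one before; no shorter unit works.

5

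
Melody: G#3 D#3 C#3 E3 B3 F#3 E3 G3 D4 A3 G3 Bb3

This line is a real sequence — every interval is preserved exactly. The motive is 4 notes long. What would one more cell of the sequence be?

Unit = 4 notes; the statements start on G#3, B3, D4, moving up a 3rd each time.
From F4 the exact shape gives F4 C4 Bb3 Db4.

F4 C4 Bb3 Db4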